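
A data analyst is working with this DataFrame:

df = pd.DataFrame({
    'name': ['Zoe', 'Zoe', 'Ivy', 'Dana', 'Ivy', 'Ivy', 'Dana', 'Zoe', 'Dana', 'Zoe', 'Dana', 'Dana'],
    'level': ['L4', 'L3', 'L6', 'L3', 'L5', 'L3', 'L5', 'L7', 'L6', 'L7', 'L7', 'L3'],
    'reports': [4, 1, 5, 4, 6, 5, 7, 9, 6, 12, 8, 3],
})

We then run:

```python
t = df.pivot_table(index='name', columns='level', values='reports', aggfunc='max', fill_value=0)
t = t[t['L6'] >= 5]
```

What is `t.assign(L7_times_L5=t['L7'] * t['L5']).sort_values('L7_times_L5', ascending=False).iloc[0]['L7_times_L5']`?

56

pivot: rows=name, cols=level, max(reports):
level  L3  L4  L5  L6  L7
name                     
Dana    4   0   7   6   8
Ivy     5   0   6   5   0
Zoe     1   4   0   0  12
filter rows where L6 >= 5:
level  L3  L4  L5  L6  L7
name                     
Dana    4   0   7   6   8
Ivy     5   0   6   5   0
add column L7_times_L5 = t['L7'] * t['L5']:
level  L3  L4  L5  L6  L7  L7_times_L5
name                                  
Dana    4   0   7   6   8           56
Ivy     5   0   6   5   0            0
sort by L7_times_L5 descending:
level  L3  L4  L5  L6  L7  L7_times_L5
name                                  
Dana    4   0   7   6   8           56
Ivy     5   0   6   5   0            0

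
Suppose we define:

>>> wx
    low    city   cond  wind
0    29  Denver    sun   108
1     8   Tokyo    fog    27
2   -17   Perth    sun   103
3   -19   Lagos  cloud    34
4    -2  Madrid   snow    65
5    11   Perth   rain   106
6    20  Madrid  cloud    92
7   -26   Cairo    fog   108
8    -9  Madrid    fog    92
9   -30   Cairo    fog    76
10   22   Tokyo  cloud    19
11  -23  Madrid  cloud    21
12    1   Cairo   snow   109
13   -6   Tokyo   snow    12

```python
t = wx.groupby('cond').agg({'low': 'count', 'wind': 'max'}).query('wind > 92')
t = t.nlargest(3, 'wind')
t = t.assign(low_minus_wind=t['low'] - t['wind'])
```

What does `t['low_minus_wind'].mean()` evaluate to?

group by cond: count(low), max(wind):
       low  wind
cond            
cloud    4    92
fog      4   108
rain     1   106
snow     3   109
sun      2   108
filter rows where wind > 92:
      low  wind
cond           
fog     4   108
rain    1   106
snow    3   109
sun     2   108
take 3 rows with largest wind:
      low  wind
cond           
snow    3   109
fog     4   108
sun     2   108
add column low_minus_wind = t['low'] - t['wind']:
      low  wind  low_minus_wind
cond                           
snow    3   109            -106
fog     4   108            -104
sun     2   108            -106
Reading off the mean of column 'low_minus_wind', we get -105.333333333.

-105.333333333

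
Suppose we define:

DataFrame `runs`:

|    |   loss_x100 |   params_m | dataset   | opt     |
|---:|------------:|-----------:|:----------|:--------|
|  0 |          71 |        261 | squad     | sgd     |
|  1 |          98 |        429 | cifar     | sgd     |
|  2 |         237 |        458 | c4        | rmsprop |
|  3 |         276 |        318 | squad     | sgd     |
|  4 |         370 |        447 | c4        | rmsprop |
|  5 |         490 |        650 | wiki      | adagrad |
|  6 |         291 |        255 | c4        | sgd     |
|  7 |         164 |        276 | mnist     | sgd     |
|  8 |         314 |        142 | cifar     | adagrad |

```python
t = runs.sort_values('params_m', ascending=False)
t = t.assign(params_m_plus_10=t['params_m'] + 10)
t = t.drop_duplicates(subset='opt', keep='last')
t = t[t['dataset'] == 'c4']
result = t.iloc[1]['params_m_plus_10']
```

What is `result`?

sort by params_m descending:
   loss_x100  params_m dataset      opt
5        490       650    wiki  adagrad
2        237       458      c4  rmsprop
4        370       447      c4  rmsprop
1         98       429   cifar      sgd
3        276       318   squad      sgd
7        164       276   mnist      sgd
0         71       261   squad      sgd
6        291       255      c4      sgd
8        314       142   cifar  adagrad
add column params_m_plus_10 = t['params_m'] + 10:
   loss_x100  params_m dataset      opt  params_m_plus_10
5        490       650    wiki  adagrad               660
2        237       458      c4  rmsprop               468
4        370       447      c4  rmsprop               457
1         98       429   cifar      sgd               439
3        276       318   squad      sgd               328
7        164       276   mnist      sgd               286
0         71       261   squad      sgd               271
6        291       255      c4      sgd               265
8        314       142   cifar  adagrad               152
drop duplicate opt (keep=last):
   loss_x100  params_m dataset      opt  params_m_plus_10
4        370       447      c4  rmsprop               457
6        291       255      c4      sgd               265
8        314       142   cifar  adagrad               152
filter rows where dataset == 'c4':
   loss_x100  params_m dataset      opt  params_m_plus_10
4        370       447      c4  rmsprop               457
6        291       255      c4      sgd               265

265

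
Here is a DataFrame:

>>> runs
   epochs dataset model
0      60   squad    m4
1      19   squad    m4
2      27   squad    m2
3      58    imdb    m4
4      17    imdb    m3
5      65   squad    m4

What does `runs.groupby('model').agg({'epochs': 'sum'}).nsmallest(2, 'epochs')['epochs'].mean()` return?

group by model, sum of epochs:
       epochs
model        
m2         27
m3         17
m4        202
take 2 rows with smallest epochs:
       epochs
model        
m3         17
m2         27
The mean of column 'epochs' is 22.0.

22.0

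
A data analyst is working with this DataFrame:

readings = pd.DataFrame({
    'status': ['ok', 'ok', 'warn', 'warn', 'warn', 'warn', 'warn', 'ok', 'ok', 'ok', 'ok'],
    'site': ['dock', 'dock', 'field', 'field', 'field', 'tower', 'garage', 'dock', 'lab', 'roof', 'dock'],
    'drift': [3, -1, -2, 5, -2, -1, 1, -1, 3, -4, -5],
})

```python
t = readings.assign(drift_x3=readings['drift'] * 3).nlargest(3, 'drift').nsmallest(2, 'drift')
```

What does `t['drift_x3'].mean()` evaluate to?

add column drift_x3 = readings['drift'] * 3:
   status    site  drift  drift_x3
0      ok    dock      3         9
1      ok    dock     -1        -3
2    warn   field     -2        -6
3    warn   field      5        15
4    warn   field     -2        -6
5    warn   tower     -1        -3
6    warn  garage      1         3
7      ok    dock     -1        -3
8      ok     lab      3         9
9      ok    roof     -4       -12
10     ok    dock     -5       -15
take 3 rows with largest drift:
  status   site  drift  drift_x3
3   warn  field      5        15
0     ok   dock      3         9
8     ok    lab      3         9
take 2 rows with smallest drift:
  status  site  drift  drift_x3
0     ok  dock      3         9
8     ok   lab      3         9

9.0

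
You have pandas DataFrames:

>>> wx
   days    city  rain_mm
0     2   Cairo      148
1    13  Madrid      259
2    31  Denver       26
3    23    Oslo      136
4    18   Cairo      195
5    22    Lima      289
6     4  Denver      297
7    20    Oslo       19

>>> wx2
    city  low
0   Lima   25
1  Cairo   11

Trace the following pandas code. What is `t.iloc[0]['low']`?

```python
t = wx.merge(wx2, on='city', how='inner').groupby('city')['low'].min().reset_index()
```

merge on 'city' (how='inner') → 3 rows:
   days   city  rain_mm  low
0     2  Cairo      148   11
1    18  Cairo      195   11
2    22   Lima      289   25
group by city, min of low:
city
Cairo    11
Lima     25
Name: low, dtype: int64
reset_index():
    city  low
0  Cairo   11
1   Lima   25
Reading off the value at position 0, column 'low', we get 11.

11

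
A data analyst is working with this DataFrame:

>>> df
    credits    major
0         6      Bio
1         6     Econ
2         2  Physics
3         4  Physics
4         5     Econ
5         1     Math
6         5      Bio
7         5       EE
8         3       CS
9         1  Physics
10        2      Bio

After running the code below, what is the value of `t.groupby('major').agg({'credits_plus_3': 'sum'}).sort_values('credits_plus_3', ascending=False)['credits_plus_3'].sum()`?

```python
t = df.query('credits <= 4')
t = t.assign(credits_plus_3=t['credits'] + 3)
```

31

filter rows where credits <= 4:
    credits    major
2         2  Physics
3         4  Physics
5         1     Math
8         3       CS
9         1  Physics
10        2      Bio
add column credits_plus_3 = t['credits'] + 3:
    credits    major  credits_plus_3
2         2  Physics               5
3         4  Physics               7
5         1     Math               4
8         3       CS               6
9         1  Physics               4
10        2      Bio               5
group by major, sum of credits_plus_3:
         credits_plus_3
major                  
Bio                   5
CS                    6
Math                  4
Physics              16
sort by credits_plus_3 descending:
         credits_plus_3
major                  
Physics              16
CS                    6
Bio                   5
Math                  4
sum of column 'credits_plus_3' → 31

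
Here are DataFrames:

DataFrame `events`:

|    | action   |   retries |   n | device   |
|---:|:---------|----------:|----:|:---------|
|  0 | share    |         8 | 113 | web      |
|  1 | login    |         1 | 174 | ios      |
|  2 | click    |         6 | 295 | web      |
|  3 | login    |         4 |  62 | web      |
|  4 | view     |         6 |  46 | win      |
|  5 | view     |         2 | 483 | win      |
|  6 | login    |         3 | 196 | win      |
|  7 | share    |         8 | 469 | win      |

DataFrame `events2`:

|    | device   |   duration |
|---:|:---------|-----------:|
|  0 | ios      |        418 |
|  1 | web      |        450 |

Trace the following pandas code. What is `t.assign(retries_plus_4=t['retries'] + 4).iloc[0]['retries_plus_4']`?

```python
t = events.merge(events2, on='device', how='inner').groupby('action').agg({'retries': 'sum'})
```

merge on 'device' (how='inner') → 4 rows:
  action  retries    n device  duration
0  share        8  113    web       450
1  login        1  174    ios       418
2  click        6  295    web       450
3  login        4   62    web       450
group by action, sum of retries:
        retries
action         
click         6
login         5
share         8
add column retries_plus_4 = t['retries'] + 4:
        retries  retries_plus_4
action                         
click         6              10
login         5               9
share         8              12
So iloc[0]['retries_plus_4'] = 10.

10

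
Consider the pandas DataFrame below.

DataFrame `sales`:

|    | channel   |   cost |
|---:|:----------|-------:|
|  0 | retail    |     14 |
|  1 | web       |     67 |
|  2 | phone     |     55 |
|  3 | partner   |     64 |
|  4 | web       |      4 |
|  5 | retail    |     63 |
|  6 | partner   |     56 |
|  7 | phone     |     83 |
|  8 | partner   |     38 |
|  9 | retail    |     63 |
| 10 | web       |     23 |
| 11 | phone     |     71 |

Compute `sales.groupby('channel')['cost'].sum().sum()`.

601

group by channel, sum of cost:
channel
partner    158
phone      209
retail     140
web         94
Name: cost, dtype: int64
So sum() = 601.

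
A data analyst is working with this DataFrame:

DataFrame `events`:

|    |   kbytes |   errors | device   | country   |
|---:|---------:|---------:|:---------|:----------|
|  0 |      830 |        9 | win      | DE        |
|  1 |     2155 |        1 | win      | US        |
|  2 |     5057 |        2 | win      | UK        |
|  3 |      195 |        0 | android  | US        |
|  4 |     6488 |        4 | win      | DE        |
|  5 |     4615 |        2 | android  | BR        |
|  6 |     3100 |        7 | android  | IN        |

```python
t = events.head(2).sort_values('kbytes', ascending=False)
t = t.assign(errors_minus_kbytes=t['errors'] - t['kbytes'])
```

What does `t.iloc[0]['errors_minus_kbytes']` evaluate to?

take first 2 rows:
   kbytes  errors device country
0     830       9    win      DE
1    2155       1    win      US
sort by kbytes descending:
   kbytes  errors device country
1    2155       1    win      US
0     830       9    win      DE
add column errors_minus_kbytes = t['errors'] - t['kbytes']:
   kbytes  errors device country  errors_minus_kbytes
1    2155       1    win      US                -2154
0     830       9    win      DE                 -821
Finally, value at position 0, column 'errors_minus_kbytes' = -2154.

-2154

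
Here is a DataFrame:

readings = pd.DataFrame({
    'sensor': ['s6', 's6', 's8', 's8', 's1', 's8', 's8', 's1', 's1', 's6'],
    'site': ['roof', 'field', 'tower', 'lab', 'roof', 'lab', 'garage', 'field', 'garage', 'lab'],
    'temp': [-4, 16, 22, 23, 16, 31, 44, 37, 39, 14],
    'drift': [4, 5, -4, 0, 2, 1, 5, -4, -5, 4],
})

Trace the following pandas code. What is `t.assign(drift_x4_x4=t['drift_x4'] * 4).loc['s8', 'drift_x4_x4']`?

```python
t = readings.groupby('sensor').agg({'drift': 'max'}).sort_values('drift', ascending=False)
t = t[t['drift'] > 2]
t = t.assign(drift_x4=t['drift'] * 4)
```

80

group by sensor, max of drift:
        drift
sensor       
s1          2
s6          5
s8          5
sort by drift descending:
        drift
sensor       
s6          5
s8          5
s1          2
filter rows where drift > 2:
        drift
sensor       
s6          5
s8          5
add column drift_x4 = t['drift'] * 4:
        drift  drift_x4
sensor                 
s6          5        20
s8          5        20
add column drift_x4_x4 = t['drift_x4'] * 4:
        drift  drift_x4  drift_x4_x4
sensor                              
s6          5        20           80
s8          5        20           80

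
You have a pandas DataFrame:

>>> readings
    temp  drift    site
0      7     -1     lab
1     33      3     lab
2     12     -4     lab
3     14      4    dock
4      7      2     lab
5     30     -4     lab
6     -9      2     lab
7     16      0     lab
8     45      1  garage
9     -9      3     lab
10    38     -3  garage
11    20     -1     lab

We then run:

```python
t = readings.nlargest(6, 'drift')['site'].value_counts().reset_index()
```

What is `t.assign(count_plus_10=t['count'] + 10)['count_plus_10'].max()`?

14

take 6 rows with largest drift:
   temp  drift    site
3    14      4    dock
1    33      3     lab
9    -9      3     lab
4     7      2     lab
6    -9      2     lab
8    45      1  garage
value_counts of site:
site
lab       4
dock      1
garage    1
Name: count, dtype: int64
reset_index():
     site  count
0     lab      4
1    dock      1
2  garage      1
add column count_plus_10 = t['count'] + 10:
     site  count  count_plus_10
0     lab      4             14
1    dock      1             11
2  garage      1             11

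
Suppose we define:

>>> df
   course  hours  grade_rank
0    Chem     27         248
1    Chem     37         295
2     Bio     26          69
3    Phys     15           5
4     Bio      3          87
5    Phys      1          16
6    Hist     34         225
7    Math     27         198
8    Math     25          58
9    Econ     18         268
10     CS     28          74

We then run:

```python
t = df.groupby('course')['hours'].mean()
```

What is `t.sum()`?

160.5

group by course, mean of hours:
course
Bio     14.5
CS      28.0
Chem    32.0
Econ    18.0
Hist    34.0
Math    26.0
Phys     8.0
Name: hours, dtype: float64
So sum() = 160.5.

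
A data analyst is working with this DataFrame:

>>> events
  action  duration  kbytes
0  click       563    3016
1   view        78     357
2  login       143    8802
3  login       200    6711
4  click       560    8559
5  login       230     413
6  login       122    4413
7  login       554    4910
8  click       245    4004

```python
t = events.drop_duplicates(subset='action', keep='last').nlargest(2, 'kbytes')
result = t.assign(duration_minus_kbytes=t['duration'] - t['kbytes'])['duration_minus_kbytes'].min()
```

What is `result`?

-4356

drop duplicate action (keep=last):
  action  duration  kbytes
1   view        78     357
7  login       554    4910
8  click       245    4004
take 2 rows with largest kbytes:
  action  duration  kbytes
7  login       554    4910
8  click       245    4004
add column duration_minus_kbytes = t['duration'] - t['kbytes']:
  action  duration  kbytes  duration_minus_kbytes
7  login       554    4910                  -4356
8  click       245    4004                  -3759
Then the min of column 'duration_minus_kbytes': -4356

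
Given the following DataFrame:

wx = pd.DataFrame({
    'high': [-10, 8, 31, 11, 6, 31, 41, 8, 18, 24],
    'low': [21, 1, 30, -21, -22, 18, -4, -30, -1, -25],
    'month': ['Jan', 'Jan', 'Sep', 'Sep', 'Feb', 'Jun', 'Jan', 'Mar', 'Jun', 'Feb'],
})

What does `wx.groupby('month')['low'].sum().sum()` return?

group by month, sum of low:
month
Feb   -47
Jan    18
Jun    17
Mar   -30
Sep     9
Name: low, dtype: int64

-33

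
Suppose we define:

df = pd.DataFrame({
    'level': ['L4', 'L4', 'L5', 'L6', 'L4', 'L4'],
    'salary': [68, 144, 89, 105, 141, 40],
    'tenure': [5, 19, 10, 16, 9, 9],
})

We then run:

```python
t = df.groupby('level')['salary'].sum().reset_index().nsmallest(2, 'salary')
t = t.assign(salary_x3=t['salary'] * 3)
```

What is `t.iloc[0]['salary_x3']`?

group by level, sum of salary:
level
L4    393
L5     89
L6    105
Name: salary, dtype: int64
reset_index():
  level  salary
0    L4     393
1    L5      89
2    L6     105
take 2 rows with smallest salary:
  level  salary
1    L5      89
2    L6     105
add column salary_x3 = t['salary'] * 3:
  level  salary  salary_x3
1    L5      89        267
2    L6     105        315
value at position 0, column 'salary_x3' → 267

267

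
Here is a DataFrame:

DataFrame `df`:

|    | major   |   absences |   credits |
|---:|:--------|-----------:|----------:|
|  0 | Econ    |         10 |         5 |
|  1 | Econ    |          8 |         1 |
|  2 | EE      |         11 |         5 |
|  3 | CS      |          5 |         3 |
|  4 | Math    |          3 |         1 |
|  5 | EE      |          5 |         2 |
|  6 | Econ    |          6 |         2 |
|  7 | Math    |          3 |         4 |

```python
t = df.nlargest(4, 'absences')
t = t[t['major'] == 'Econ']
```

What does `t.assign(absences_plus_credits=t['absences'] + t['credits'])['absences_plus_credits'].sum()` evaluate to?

32

take 4 rows with largest absences:
  major  absences  credits
2    EE        11        5
0  Econ        10        5
1  Econ         8        1
6  Econ         6        2
filter rows where major == 'Econ':
  major  absences  credits
0  Econ        10        5
1  Econ         8        1
6  Econ         6        2
add column absences_plus_credits = t['absences'] + t['credits']:
  major  absences  credits  absences_plus_credits
0  Econ        10        5                     15
1  Econ         8        1                      9
6  Econ         6        2                      8
Reading off the sum of column 'absences_plus_credits', we get 32.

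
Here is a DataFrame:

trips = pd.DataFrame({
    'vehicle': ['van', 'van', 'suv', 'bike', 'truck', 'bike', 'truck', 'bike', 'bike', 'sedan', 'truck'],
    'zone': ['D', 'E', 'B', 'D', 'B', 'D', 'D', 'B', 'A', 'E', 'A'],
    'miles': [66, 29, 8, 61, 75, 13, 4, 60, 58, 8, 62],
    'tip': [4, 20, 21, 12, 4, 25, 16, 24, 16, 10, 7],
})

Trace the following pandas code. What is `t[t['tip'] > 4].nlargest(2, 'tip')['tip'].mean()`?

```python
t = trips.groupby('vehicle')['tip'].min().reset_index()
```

16.5

group by vehicle, min of tip:
vehicle
bike     12
sedan    10
suv      21
truck     4
van       4
Name: tip, dtype: int64
reset_index():
  vehicle  tip
0    bike   12
1   sedan   10
2     suv   21
3   truck    4
4     van    4
filter rows where tip > 4:
  vehicle  tip
0    bike   12
1   sedan   10
2     suv   21
take 2 rows with largest tip:
  vehicle  tip
2     suv   21
0    bike   12
Hence 16.5.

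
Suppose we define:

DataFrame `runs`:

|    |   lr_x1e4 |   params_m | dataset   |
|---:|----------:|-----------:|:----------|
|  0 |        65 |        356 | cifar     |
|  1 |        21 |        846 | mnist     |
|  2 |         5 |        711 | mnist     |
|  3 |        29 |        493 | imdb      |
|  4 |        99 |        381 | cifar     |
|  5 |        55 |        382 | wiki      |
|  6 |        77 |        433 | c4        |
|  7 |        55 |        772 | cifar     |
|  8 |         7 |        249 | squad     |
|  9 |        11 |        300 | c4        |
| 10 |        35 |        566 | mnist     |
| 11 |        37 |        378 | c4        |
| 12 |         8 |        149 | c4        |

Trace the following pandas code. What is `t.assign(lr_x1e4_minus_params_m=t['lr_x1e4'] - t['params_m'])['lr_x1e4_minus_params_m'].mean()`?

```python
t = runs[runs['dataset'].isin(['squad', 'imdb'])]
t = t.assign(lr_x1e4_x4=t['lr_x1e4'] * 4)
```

filter rows where dataset in ['squad', 'imdb']:
   lr_x1e4  params_m dataset
3       29       493    imdb
8        7       249   squad
add column lr_x1e4_x4 = t['lr_x1e4'] * 4:
   lr_x1e4  params_m dataset  lr_x1e4_x4
3       29       493    imdb         116
8        7       249   squad          28
add column lr_x1e4_minus_params_m = t['lr_x1e4'] - t['params_m']:
   lr_x1e4  params_m dataset  lr_x1e4_x4  lr_x1e4_minus_params_m
3       29       493    imdb         116                    -464
8        7       249   squad          28                    -242
Hence -353.0.

-353.0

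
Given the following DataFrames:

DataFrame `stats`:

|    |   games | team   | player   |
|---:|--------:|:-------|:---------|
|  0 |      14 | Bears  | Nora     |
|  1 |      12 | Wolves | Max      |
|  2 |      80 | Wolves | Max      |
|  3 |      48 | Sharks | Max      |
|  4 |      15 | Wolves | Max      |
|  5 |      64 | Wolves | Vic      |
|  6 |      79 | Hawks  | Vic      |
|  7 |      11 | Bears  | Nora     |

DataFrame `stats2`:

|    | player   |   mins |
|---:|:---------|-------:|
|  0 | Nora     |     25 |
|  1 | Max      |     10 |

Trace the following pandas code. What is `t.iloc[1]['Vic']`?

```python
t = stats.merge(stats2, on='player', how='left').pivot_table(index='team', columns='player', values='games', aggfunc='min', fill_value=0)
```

79

merge on 'player' (how='left') → 8 rows:
   games    team player  mins
0     14   Bears   Nora  25.0
1     12  Wolves    Max  10.0
2     80  Wolves    Max  10.0
3     48  Sharks    Max  10.0
4     15  Wolves    Max  10.0
5     64  Wolves    Vic   NaN
6     79   Hawks    Vic   NaN
7     11   Bears   Nora  25.0
pivot: rows=team, cols=player, min(games):
player  Max  Nora  Vic
team                  
Bears     0    11    0
Hawks     0     0   79
Sharks   48     0    0
Wolves   12     0   64
Hence 79.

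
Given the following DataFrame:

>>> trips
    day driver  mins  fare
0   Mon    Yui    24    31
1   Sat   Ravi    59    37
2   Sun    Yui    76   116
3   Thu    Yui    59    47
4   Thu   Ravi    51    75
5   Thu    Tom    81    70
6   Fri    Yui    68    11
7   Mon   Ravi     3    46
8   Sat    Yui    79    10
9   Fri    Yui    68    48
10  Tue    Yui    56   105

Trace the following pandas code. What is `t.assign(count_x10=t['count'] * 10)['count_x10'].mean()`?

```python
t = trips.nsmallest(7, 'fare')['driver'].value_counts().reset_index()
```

35.0

take 7 rows with smallest fare:
   day driver  mins  fare
8  Sat    Yui    79    10
6  Fri    Yui    68    11
0  Mon    Yui    24    31
1  Sat   Ravi    59    37
7  Mon   Ravi     3    46
3  Thu    Yui    59    47
9  Fri    Yui    68    48
value_counts of driver:
driver
Yui     5
Ravi    2
Name: count, dtype: int64
reset_index():
  driver  count
0    Yui      5
1   Ravi      2
add column count_x10 = t['count'] * 10:
  driver  count  count_x10
0    Yui      5         50
1   Ravi      2         20
The mean of column 'count_x10' is 35.0.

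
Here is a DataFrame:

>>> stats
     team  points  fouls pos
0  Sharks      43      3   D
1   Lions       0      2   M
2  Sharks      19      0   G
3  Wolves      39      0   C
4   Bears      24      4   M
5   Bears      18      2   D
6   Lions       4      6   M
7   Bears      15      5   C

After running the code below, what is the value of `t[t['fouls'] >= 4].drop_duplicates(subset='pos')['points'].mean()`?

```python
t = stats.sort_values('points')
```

9.5

sort by points:
     team  points  fouls pos
1   Lions       0      2   M
6   Lions       4      6   M
7   Bears      15      5   C
5   Bears      18      2   D
2  Sharks      19      0   G
4   Bears      24      4   M
3  Wolves      39      0   C
0  Sharks      43      3   D
filter rows where fouls >= 4:
    team  points  fouls pos
6  Lions       4      6   M
7  Bears      15      5   C
4  Bears      24      4   M
drop duplicate pos (keep=first):
    team  points  fouls pos
6  Lions       4      6   M
7  Bears      15      5   C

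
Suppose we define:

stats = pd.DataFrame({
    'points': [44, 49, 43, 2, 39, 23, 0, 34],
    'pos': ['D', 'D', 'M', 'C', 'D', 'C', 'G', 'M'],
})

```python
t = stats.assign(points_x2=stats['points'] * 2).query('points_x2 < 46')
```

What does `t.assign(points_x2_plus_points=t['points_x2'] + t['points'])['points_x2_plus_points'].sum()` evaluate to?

6

add column points_x2 = stats['points'] * 2:
   points pos  points_x2
0      44   D         88
1      49   D         98
2      43   M         86
3       2   C          4
4      39   D         78
5      23   C         46
6       0   G          0
7      34   M         68
filter rows where points_x2 < 46:
   points pos  points_x2
3       2   C          4
6       0   G          0
add column points_x2_plus_points = t['points_x2'] + t['points']:
   points pos  points_x2  points_x2_plus_points
3       2   C          4                      6
6       0   G          0                      0
Hence 6.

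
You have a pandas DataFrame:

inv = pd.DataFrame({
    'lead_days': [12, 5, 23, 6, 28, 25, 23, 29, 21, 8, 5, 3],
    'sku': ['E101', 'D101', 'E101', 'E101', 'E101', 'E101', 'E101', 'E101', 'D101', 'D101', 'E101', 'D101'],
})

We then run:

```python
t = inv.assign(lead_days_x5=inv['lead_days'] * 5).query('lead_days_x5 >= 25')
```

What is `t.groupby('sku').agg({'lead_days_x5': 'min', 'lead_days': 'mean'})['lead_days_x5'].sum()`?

add column lead_days_x5 = inv['lead_days'] * 5:
    lead_days   sku  lead_days_x5
0          12  E101            60
1           5  D101            25
2          23  E101           115
3           6  E101            30
4          28  E101           140
5          25  E101           125
6          23  E101           115
7          29  E101           145
8          21  D101           105
9           8  D101            40
10          5  E101            25
11          3  D101            15
filter rows where lead_days_x5 >= 25:
    lead_days   sku  lead_days_x5
0          12  E101            60
1           5  D101            25
2          23  E101           115
3           6  E101            30
4          28  E101           140
5          25  E101           125
6          23  E101           115
7          29  E101           145
8          21  D101           105
9           8  D101            40
10          5  E101            25
group by sku: min(lead_days_x5), mean(lead_days):
      lead_days_x5  lead_days
sku                          
D101            25  11.333333
E101            25  18.875000
Hence 50.

50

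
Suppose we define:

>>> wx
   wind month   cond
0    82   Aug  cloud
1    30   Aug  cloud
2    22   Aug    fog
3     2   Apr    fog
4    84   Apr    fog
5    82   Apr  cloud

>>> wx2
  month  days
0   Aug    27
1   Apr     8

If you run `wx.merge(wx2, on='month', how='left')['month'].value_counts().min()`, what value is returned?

3

merge on 'month' (how='left') → 6 rows:
   wind month   cond  days
0    82   Aug  cloud    27
1    30   Aug  cloud    27
2    22   Aug    fog    27
3     2   Apr    fog     8
4    84   Apr    fog     8
5    82   Apr  cloud     8
value_counts of month:
month
Aug    3
Apr    3
Name: count, dtype: int64
Hence 3.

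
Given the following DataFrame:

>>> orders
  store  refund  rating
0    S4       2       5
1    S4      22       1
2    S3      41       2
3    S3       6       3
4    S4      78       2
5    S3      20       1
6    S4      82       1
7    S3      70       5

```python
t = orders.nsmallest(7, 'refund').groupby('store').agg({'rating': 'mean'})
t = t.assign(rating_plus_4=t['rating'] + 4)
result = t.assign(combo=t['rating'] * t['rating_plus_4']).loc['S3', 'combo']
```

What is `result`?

18.5625

take 7 rows with smallest refund:
  store  refund  rating
0    S4       2       5
3    S3       6       3
5    S3      20       1
1    S4      22       1
2    S3      41       2
7    S3      70       5
4    S4      78       2
group by store, mean of rating:
         rating
store          
S3     2.750000
S4     2.666667
add column rating_plus_4 = t['rating'] + 4:
         rating  rating_plus_4
store                         
S3     2.750000       6.750000
S4     2.666667       6.666667
add column combo = t['rating'] * t['rating_plus_4']:
         rating  rating_plus_4      combo
store                                    
S3     2.750000       6.750000  18.562500
S4     2.666667       6.666667  17.777778
Taking the value at row 'S3', column 'combo' gives 18.5625.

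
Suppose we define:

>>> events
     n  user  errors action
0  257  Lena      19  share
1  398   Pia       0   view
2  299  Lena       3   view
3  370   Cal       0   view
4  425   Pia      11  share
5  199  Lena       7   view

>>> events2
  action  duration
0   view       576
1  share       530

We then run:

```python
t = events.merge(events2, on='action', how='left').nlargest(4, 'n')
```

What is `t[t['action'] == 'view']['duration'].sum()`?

1728

merge on 'action' (how='left') → 6 rows:
     n  user  errors action  duration
0  257  Lena      19  share       530
1  398   Pia       0   view       576
2  299  Lena       3   view       576
3  370   Cal       0   view       576
4  425   Pia      11  share       530
5  199  Lena       7   view       576
take 4 rows with largest n:
     n  user  errors action  duration
4  425   Pia      11  share       530
1  398   Pia       0   view       576
3  370   Cal       0   view       576
2  299  Lena       3   view       576
filter rows where action == 'view':
     n  user  errors action  duration
1  398   Pia       0   view       576
3  370   Cal       0   view       576
2  299  Lena       3   view       576
So sum() = 1728.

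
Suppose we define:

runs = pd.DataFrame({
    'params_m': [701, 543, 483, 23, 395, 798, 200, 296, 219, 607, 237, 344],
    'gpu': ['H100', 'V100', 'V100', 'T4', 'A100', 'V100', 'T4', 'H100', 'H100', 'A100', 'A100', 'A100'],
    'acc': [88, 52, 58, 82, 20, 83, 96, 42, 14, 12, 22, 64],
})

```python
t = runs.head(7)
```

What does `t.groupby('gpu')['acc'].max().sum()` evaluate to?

take first 7 rows:
   params_m   gpu  acc
0       701  H100   88
1       543  V100   52
2       483  V100   58
3        23    T4   82
4       395  A100   20
5       798  V100   83
6       200    T4   96
group by gpu, max of acc:
gpu
A100    20
H100    88
T4      96
V100    83
Name: acc, dtype: int64

287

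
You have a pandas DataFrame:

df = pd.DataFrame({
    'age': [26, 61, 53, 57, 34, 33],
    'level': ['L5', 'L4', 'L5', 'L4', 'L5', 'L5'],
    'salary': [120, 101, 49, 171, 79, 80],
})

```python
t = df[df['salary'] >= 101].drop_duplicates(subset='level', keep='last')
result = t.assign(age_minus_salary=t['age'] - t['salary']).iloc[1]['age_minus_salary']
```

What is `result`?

filter rows where salary >= 101:
   age level  salary
0   26    L5     120
1   61    L4     101
3   57    L4     171
drop duplicate level (keep=last):
   age level  salary
0   26    L5     120
3   57    L4     171
add column age_minus_salary = t['age'] - t['salary']:
   age level  salary  age_minus_salary
0   26    L5     120               -94
3   57    L4     171              -114
Reading off the value at position 1, column 'age_minus_salary', we get -114.

-114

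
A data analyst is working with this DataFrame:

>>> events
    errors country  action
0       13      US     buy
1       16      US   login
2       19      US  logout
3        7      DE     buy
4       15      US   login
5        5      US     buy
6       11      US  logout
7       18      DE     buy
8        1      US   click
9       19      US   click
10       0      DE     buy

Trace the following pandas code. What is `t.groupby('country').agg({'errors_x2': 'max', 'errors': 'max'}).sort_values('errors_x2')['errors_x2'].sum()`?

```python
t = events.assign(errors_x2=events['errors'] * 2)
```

add column errors_x2 = events['errors'] * 2:
    errors country  action  errors_x2
0       13      US     buy         26
1       16      US   login         32
2       19      US  logout         38
3        7      DE     buy         14
4       15      US   login         30
5        5      US     buy         10
6       11      US  logout         22
7       18      DE     buy         36
8        1      US   click          2
9       19      US   click         38
10       0      DE     buy          0
group by country: max(errors_x2), max(errors):
         errors_x2  errors
country                   
DE              36      18
US              38      19
sort by errors_x2:
         errors_x2  errors
country                   
DE              36      18
US              38      19

74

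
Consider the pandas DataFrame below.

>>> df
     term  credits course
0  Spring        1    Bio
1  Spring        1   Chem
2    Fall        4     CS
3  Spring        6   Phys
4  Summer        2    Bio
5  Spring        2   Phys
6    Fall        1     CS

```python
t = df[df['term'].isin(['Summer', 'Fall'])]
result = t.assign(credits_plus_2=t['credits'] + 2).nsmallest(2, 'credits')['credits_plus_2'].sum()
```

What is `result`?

7

filter rows where term in ['Summer', 'Fall']:
     term  credits course
2    Fall        4     CS
4  Summer        2    Bio
6    Fall        1     CS
add column credits_plus_2 = t['credits'] + 2:
     term  credits course  credits_plus_2
2    Fall        4     CS               6
4  Summer        2    Bio               4
6    Fall        1     CS               3
take 2 rows with smallest credits:
     term  credits course  credits_plus_2
6    Fall        1     CS               3
4  Summer        2    Bio               4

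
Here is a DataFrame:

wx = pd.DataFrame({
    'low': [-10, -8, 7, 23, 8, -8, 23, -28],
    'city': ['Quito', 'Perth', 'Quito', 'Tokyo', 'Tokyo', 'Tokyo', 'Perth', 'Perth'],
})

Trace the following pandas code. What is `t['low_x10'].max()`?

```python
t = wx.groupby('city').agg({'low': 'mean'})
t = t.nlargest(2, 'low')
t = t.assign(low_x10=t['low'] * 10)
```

76.6666666667

group by city, mean of low:
            low
city           
Perth -4.333333
Quito -1.500000
Tokyo  7.666667
take 2 rows with largest low:
            low
city           
Tokyo  7.666667
Quito -1.500000
add column low_x10 = t['low'] * 10:
            low    low_x10
city                      
Tokyo  7.666667  76.666667
Quito -1.500000 -15.000000
So max() = 76.6666666667.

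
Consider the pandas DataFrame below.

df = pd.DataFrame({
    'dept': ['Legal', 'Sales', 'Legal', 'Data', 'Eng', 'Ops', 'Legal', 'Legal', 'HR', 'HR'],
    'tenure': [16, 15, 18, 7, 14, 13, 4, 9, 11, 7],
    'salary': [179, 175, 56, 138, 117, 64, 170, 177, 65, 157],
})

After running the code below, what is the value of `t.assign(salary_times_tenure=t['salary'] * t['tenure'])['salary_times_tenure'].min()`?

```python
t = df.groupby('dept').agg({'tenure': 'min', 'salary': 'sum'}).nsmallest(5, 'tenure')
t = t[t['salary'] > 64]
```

group by dept: min(tenure), sum(salary):
       tenure  salary
dept                 
Data        7     138
Eng        14     117
HR          7     222
Legal       4     582
Ops        13      64
Sales      15     175
take 5 rows with smallest tenure:
       tenure  salary
dept                 
Legal       4     582
Data        7     138
HR          7     222
Ops        13      64
Eng        14     117
filter rows where salary > 64:
       tenure  salary
dept                 
Legal       4     582
Data        7     138
HR          7     222
Eng        14     117
add column salary_times_tenure = t['salary'] * t['tenure']:
       tenure  salary  salary_times_tenure
dept                                      
Legal       4     582                 2328
Data        7     138                  966
HR          7     222                 1554
Eng        14     117                 1638
Reading off the min of column 'salary_times_tenure', we get 966.

966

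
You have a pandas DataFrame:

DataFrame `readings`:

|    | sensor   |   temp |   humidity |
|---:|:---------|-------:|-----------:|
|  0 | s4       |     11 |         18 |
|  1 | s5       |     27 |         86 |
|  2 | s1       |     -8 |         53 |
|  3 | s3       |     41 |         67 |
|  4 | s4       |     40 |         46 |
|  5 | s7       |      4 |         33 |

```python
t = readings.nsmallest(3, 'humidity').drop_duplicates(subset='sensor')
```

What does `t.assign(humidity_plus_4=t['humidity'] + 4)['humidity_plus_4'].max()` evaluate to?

take 3 rows with smallest humidity:
  sensor  temp  humidity
0     s4    11        18
5     s7     4        33
4     s4    40        46
drop duplicate sensor (keep=first):
  sensor  temp  humidity
0     s4    11        18
5     s7     4        33
add column humidity_plus_4 = t['humidity'] + 4:
  sensor  temp  humidity  humidity_plus_4
0     s4    11        18               22
5     s7     4        33               37
Then the max of column 'humidity_plus_4': 37

37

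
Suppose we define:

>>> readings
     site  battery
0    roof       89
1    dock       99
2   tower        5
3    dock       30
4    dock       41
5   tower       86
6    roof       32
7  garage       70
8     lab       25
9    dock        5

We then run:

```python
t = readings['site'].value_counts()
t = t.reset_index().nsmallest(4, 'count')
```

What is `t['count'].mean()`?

1.5

value_counts of site:
site
dock      4
roof      2
tower     2
garage    1
lab       1
Name: count, dtype: int64
reset_index():
     site  count
0    dock      4
1    roof      2
2   tower      2
3  garage      1
4     lab      1
take 4 rows with smallest count:
     site  count
3  garage      1
4     lab      1
1    roof      2
2   tower      2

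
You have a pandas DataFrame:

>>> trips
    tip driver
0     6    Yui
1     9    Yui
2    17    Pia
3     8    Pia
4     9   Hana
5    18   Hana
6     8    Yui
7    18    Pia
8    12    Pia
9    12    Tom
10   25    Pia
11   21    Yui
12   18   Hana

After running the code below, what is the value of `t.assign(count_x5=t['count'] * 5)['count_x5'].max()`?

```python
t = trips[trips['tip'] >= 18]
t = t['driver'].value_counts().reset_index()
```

10

filter rows where tip >= 18:
    tip driver
5    18   Hana
7    18    Pia
10   25    Pia
11   21    Yui
12   18   Hana
value_counts of driver:
driver
Hana    2
Pia     2
Yui     1
Name: count, dtype: int64
reset_index():
  driver  count
0   Hana      2
1    Pia      2
2    Yui      1
add column count_x5 = t['count'] * 5:
  driver  count  count_x5
0   Hana      2        10
1    Pia      2        10
2    Yui      1         5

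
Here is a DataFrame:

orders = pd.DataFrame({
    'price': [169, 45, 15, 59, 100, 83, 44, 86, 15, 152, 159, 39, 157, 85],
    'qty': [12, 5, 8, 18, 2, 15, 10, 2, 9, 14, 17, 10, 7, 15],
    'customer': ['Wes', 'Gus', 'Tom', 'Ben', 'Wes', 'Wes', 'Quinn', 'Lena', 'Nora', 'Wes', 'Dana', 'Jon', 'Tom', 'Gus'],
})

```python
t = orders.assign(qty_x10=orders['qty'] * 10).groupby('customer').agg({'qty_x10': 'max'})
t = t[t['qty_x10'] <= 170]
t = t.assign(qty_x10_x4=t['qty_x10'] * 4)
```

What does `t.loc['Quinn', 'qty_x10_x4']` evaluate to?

add column qty_x10 = orders['qty'] * 10:
    price  qty customer  qty_x10
0     169   12      Wes      120
1      45    5      Gus       50
2      15    8      Tom       80
3      59   18      Ben      180
4     100    2      Wes       20
5      83   15      Wes      150
6      44   10    Quinn      100
7      86    2     Lena       20
8      15    9     Nora       90
9     152   14      Wes      140
10    159   17     Dana      170
11     39   10      Jon      100
12    157    7      Tom       70
13     85   15      Gus      150
group by customer, max of qty_x10:
          qty_x10
customer         
Ben           180
Dana          170
Gus           150
Jon           100
Lena           20
Nora           90
Quinn         100
Tom            80
Wes           150
filter rows where qty_x10 <= 170:
          qty_x10
customer         
Dana          170
Gus           150
Jon           100
Lena           20
Nora           90
Quinn         100
Tom            80
Wes           150
add column qty_x10_x4 = t['qty_x10'] * 4:
          qty_x10  qty_x10_x4
customer                     
Dana          170         680
Gus           150         600
Jon           100         400
Lena           20          80
Nora           90         360
Quinn         100         400
Tom            80         320
Wes           150         600

400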